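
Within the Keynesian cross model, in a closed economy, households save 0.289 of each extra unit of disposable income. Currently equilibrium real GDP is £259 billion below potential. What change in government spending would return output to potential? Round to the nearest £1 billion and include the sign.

MPC = 1 − MPS = 1 − 0.289 = 0.711.
Spending multiplier = 1/(1 − MPC) = 1/(1 − 0.711) = 1/0.289 ≈ 3.46.
Need ΔY = +£259 billion, so ΔG = ΔY/k = (+£259 billion) × 0.289 ≈ +£75 billion.
The government should increase government spending by £75 billion.

+£75 billion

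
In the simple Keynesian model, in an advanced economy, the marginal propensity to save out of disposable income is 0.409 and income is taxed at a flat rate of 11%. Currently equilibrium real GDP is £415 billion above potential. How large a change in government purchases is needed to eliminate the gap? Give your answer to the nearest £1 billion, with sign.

MPC = 1 − MPS = 1 − 0.409 = 0.591.
Spending multiplier = 1/(1 − c(1−t)) = 1/(1 − 0.591×0.89) = 1/0.47401 ≈ 2.11.
Need ΔY = −£415 billion, so ΔG = ΔY/k = (−£415 billion) × 0.47401 ≈ −£197 billion.
The government should cut government purchases by £197 billion.

−£197 billion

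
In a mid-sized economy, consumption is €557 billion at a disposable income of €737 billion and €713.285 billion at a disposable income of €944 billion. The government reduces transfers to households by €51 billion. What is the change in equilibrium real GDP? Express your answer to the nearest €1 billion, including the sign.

MPC = ΔC/ΔYd = (713.285 − 557)/(944 − 737) = 156.285/207 = 0.755.
The transfer change shifts disposable income by −€51 billion, so first-round consumption changes by c·ΔTR = 0.755 × (−€51 billion) = −€38.505 billion.
Expenditure multiplier = 1/(1 − MPC) = 1/(1 − 0.755) = 1/0.245 ≈ 4.082.
The transfer multiplier is c × k ≈ 3.082, so ΔY = k × (c·ΔTR) = (−€38.505 billion) / 0.245 ≈ −€157 billion.

−€157 billion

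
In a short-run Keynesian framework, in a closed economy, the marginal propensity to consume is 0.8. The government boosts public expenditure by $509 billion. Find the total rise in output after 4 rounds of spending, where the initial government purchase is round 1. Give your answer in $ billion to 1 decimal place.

$1,502.6 billion

Round 1 adds ΔG = $509 billion; each later round is MPC = 0.8 times the previous.
After 4 rounds: 509 + 407.2 + 325.76 + 260.608 = ΔG·(1 − c^4)/(1 − c) = 509 × (1 − 0.4096)/0.2 ≈ $1,502.6 billion.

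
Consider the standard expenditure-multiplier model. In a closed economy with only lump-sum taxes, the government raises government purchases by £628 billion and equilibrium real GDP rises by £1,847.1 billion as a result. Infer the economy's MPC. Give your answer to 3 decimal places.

Implied spending multiplier k = ΔY/ΔG = 1,847.1/628 ≈ 2.9412.
Since k = 1/(1 − MPC), MPC = 1 − 1/k = 1 − ΔG/ΔY = 1 − 628/1,847.1 ≈ 0.660.

0.660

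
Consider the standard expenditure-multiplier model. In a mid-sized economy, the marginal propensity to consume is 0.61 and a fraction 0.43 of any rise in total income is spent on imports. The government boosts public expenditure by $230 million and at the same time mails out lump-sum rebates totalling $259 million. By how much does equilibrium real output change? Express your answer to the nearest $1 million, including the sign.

Expenditure multiplier = 1/(1 − c + m) = 1/(1 − 0.61 + 0.43) = 1/0.82 ≈ 1.22.
ΔG contributes k·ΔG = (+$230 million) / 0.82 ≈ +$280.5 million.
ΔT of −$259 million changes first-round spending by −c·ΔT = +$157.99 million, contributing k·(−c·ΔT) = (+$157.99 million) / 0.82 ≈ +$192.7 million.
Net ΔY = k(ΔG − c·ΔT) = (+$387.99 million) / 0.82 ≈ +$473 million.

+$473 million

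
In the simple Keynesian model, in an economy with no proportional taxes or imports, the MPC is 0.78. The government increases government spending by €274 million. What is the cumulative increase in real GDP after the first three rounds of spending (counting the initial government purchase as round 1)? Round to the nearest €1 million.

€654 million

Round 1 adds ΔG = €274 million; each later round is MPC = 0.78 times the previous.
After 3 rounds: 274 + 213.72 + 166.7016 = ΔG·(1 − c^3)/(1 − c) = 274 × (1 − 0.474552)/0.22 ≈ €654 million.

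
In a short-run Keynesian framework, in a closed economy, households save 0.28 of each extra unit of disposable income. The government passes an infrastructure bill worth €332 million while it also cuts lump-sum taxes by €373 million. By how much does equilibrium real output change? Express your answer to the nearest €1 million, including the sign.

+€2,145 million

MPC = 1 − MPS = 1 − 0.28 = 0.72.
Expenditure multiplier = 1/(1 − MPC) = 1/(1 − 0.72) = 1/0.28 ≈ 3.571.
ΔG contributes k·ΔG = (+€332 million) / 0.28 ≈ +€1,185.7 million.
ΔT of −€373 million changes first-round spending by −c·ΔT = +€268.56 million, contributing k·(−c·ΔT) = (+€268.56 million) / 0.28 ≈ +€959.1 million.
Net ΔY = k(ΔG − c·ΔT) = (+€600.56 million) / 0.28 ≈ +€2,145 million.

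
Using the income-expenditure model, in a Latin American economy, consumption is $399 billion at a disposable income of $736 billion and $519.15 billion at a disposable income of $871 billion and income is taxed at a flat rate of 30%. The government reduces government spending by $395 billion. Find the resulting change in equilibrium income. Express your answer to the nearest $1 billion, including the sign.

−$1,048 billion

MPC = ΔC/ΔYd = (519.15 − 399)/(871 − 736) = 120.15/135 = 0.89.
Expenditure multiplier = 1/(1 − c(1−t)) = 1/(1 − 0.89×0.7) = 1/0.377 ≈ 2.653.
ΔY = k × ΔG = (−$395 billion) / 0.377 ≈ −$1,048 billion.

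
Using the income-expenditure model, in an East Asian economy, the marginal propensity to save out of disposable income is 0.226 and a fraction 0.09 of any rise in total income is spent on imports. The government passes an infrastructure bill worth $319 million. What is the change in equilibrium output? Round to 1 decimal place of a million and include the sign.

+$1,009.5 million

MPC = 1 − MPS = 1 − 0.226 = 0.774.
Government-spending multiplier = 1/(1 − c + m) = 1/(1 − 0.774 + 0.09) = 1/0.316 ≈ 3.165.
ΔY = k × ΔG = (+$319 million) / 0.316 ≈ +$1,009.5 million.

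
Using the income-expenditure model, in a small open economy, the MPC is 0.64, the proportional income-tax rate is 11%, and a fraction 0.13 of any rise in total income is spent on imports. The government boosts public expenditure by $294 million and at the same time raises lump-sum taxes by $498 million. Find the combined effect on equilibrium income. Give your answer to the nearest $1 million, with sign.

Expenditure multiplier = 1/(1 − c(1−t) + m) = 1/(1 − 0.64×0.89 + 0.13) = 1/0.5604 ≈ 1.784.
ΔG contributes k·ΔG = (+$294 million) / 0.5604 ≈ +$524.6 million.
ΔT of +$498 million changes first-round spending by −c·ΔT = −$318.72 million, contributing k·(−c·ΔT) = (−$318.72 million) / 0.5604 ≈ −$568.7 million.
Net ΔY = k(ΔG − c·ΔT) = (−$24.72 million) / 0.5604 ≈ −$44 million.

−$44 million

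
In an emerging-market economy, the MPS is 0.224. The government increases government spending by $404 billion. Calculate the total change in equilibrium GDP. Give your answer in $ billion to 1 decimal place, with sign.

MPC = 1 − MPS = 1 − 0.224 = 0.776.
Expenditure multiplier = 1/(1 − MPC) = 1/(1 − 0.776) = 1/0.224 ≈ 4.464.
ΔY = k × ΔG = (+$404 billion) / 0.224 ≈ +$1,803.6 billion.

+$1,803.6 billion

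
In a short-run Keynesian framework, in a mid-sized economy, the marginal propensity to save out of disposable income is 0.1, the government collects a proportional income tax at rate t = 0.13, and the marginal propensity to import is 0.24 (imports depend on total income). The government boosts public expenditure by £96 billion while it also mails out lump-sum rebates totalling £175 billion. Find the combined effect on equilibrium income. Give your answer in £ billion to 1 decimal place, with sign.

+£554.7 billion

MPC = 1 − MPS = 1 − 0.1 = 0.9.
Expenditure multiplier = 1/(1 − c(1−t) + m) = 1/(1 − 0.9×0.87 + 0.24) = 1/0.457 ≈ 2.188.
ΔG contributes k·ΔG = (+£96 billion) / 0.457 ≈ +£210.1 billion.
ΔT of −£175 billion changes first-round spending by −c·ΔT = +£157.5 billion, contributing k·(−c·ΔT) = (+£157.5 billion) / 0.457 ≈ +£344.6 billion.
Net ΔY = k(ΔG − c·ΔT) = (+£253.5 billion) / 0.457 ≈ +£554.7 billion.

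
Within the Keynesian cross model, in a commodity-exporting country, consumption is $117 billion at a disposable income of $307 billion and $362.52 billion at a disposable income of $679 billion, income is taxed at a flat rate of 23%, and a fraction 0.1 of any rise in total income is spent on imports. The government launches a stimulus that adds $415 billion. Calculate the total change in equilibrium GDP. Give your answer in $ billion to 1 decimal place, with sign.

MPC = ΔC/ΔYd = (362.52 − 117)/(679 − 307) = 245.52/372 = 0.66.
Spending multiplier = 1/(1 − c(1−t) + m) = 1/(1 − 0.66×0.77 + 0.1) = 1/0.5918 ≈ 1.69.
ΔY = k × ΔG = (+$415 billion) / 0.5918 ≈ +$701.3 billion.

+$701.3 billion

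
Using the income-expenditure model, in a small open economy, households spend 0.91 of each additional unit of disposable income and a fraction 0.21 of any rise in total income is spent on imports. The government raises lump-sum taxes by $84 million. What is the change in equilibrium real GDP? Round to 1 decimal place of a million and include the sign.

A lump-sum tax change of +$84 million shifts disposable income by −$84 million; first-round consumption changes by −c × ΔT = −0.91 × (+$84 million) = −$76.44 million.
Expenditure multiplier = 1/(1 − c + m) = 1/(1 − 0.91 + 0.21) = 1/0.3 ≈ 3.333.
The tax multiplier is −c × k ≈ −3.033, so ΔY = k × (−c·ΔT) = (−$76.44 million) / 0.3 = −$254.8 million.

−$254.8 million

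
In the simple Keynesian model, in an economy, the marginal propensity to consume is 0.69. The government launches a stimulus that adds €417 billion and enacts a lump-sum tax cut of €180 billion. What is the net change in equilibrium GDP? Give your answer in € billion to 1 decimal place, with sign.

+€1,745.8 billion

Expenditure multiplier = 1/(1 − MPC) = 1/(1 − 0.69) = 1/0.31 ≈ 3.226.
ΔG contributes k·ΔG = (+€417 billion) / 0.31 ≈ +€1,345.2 billion.
ΔT of −€180 billion changes first-round spending by −c·ΔT = +€124.2 billion, contributing k·(−c·ΔT) = (+€124.2 billion) / 0.31 ≈ +€400.6 billion.
Net ΔY = k(ΔG − c·ΔT) = (+€541.2 billion) / 0.31 ≈ +€1,745.8 billion.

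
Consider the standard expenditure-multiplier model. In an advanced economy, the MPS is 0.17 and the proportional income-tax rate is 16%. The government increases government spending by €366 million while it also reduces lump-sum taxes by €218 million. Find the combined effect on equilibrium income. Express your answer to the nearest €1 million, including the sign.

+€1,806 million

MPC = 1 − MPS = 1 − 0.17 = 0.83.
Expenditure multiplier = 1/(1 − c(1−t)) = 1/(1 − 0.83×0.84) = 1/0.3028 ≈ 3.303.
ΔG contributes k·ΔG = (+€366 million) / 0.3028 ≈ +€1,208.7 million.
ΔT of −€218 million changes first-round spending by −c·ΔT = +€180.94 million, contributing k·(−c·ΔT) = (+€180.94 million) / 0.3028 ≈ +€597.6 million.
Net ΔY = k(ΔG − c·ΔT) = (+€546.94 million) / 0.3028 ≈ +€1,806 million.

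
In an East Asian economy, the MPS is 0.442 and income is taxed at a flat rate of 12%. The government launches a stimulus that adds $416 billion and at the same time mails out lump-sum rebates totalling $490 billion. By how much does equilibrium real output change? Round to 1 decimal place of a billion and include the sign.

MPC = 1 − MPS = 1 − 0.442 = 0.558.
Expenditure multiplier = 1/(1 − c(1−t)) = 1/(1 − 0.558×0.88) = 1/0.50896 ≈ 1.965.
ΔG contributes k·ΔG = (+$416 billion) / 0.50896 ≈ +$817.4 billion.
ΔT of −$490 billion changes first-round spending by −c·ΔT = +$273.42 billion, contributing k·(−c·ΔT) = (+$273.42 billion) / 0.50896 ≈ +$537.2 billion.
Net ΔY = k(ΔG − c·ΔT) = (+$689.42 billion) / 0.50896 ≈ +$1,354.6 billion.

+$1,354.6 billion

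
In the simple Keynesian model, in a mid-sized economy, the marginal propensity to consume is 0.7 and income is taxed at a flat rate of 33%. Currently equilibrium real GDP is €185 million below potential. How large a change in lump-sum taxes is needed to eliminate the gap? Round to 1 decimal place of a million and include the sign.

−€140.3 million

Spending multiplier = 1/(1 − c(1−t)) = 1/(1 − 0.7×0.67) = 1/0.531 ≈ 1.883.
Tax multiplier = −c·k = −0.7/0.531 ≈ −1.318. Need ΔY = +€185 million, so ΔT = ΔY/(−c·k) = −(+€185 million) × 0.531 / 0.7 ≈ −€140.3 million.
The government should cut lump-sum taxes by €140.3 million.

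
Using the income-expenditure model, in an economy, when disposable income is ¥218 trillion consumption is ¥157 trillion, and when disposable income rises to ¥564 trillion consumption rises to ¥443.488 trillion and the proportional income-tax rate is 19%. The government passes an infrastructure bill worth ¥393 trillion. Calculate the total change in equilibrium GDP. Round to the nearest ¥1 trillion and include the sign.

+¥1,193 trillion

MPC = ΔC/ΔYd = (443.488 − 157)/(564 − 218) = 286.488/346 = 0.828.
Expenditure multiplier = 1/(1 − c(1−t)) = 1/(1 − 0.828×0.81) = 1/0.32932 ≈ 3.037.
ΔY = k × ΔG = (+¥393 trillion) / 0.32932 ≈ +¥1,193 trillion.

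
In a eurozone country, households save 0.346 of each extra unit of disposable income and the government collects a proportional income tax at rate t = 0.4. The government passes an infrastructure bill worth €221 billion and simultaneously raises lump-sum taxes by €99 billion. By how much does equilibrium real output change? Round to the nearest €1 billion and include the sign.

MPC = 1 − MPS = 1 − 0.346 = 0.654.
Expenditure multiplier = 1/(1 − c(1−t)) = 1/(1 − 0.654×0.6) = 1/0.6076 ≈ 1.646.
ΔG contributes k·ΔG = (+€221 billion) / 0.6076 ≈ +€363.7 billion.
ΔT of +€99 billion changes first-round spending by −c·ΔT = −€64.746 billion, contributing k·(−c·ΔT) = (−€64.746 billion) / 0.6076 ≈ −€106.6 billion.
Net ΔY = k(ΔG − c·ΔT) = (+€156.254 billion) / 0.6076 ≈ +€257 billion.

+€257 billion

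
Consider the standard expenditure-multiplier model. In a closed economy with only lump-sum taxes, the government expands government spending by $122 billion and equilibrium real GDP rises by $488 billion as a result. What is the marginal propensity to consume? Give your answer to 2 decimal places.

Implied spending multiplier k = ΔY/ΔG = 488/122 = 4.
Since k = 1/(1 − MPC), MPC = 1 − 1/k = 1 − ΔG/ΔY = 1 − 122/488 = 0.75.

0.75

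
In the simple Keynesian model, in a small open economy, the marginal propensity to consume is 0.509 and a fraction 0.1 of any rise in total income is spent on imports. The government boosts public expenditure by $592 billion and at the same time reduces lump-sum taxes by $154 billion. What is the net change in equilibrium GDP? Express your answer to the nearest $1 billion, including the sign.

+$1,134 billion

Expenditure multiplier = 1/(1 − c + m) = 1/(1 − 0.509 + 0.1) = 1/0.591 ≈ 1.692.
ΔG contributes k·ΔG = (+$592 billion) / 0.591 ≈ +$1,001.7 billion.
ΔT of −$154 billion changes first-round spending by −c·ΔT = +$78.386 billion, contributing k·(−c·ΔT) = (+$78.386 billion) / 0.591 ≈ +$132.6 billion.
Net ΔY = k(ΔG − c·ΔT) = (+$670.386 billion) / 0.591 ≈ +$1,134 billion.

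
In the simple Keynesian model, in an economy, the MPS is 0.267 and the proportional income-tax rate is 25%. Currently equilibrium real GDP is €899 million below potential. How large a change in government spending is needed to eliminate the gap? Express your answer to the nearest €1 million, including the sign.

MPC = 1 − MPS = 1 − 0.267 = 0.733.
Spending multiplier = 1/(1 − c(1−t)) = 1/(1 − 0.733×0.75) = 1/0.45025 ≈ 2.221.
Need ΔY = +€899 million, so ΔG = ΔY/k = (+€899 million) × 0.45025 ≈ +€405 million.
The government should increase government spending by €405 million.

+€405 million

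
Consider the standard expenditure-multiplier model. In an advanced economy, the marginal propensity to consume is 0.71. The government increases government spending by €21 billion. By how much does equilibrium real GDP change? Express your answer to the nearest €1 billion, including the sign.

+€72 billion

Expenditure multiplier = 1/(1 − MPC) = 1/(1 − 0.71) = 1/0.29 ≈ 3.448.
ΔY = k × ΔG = (+€21 billion) / 0.29 ≈ +€72 billion.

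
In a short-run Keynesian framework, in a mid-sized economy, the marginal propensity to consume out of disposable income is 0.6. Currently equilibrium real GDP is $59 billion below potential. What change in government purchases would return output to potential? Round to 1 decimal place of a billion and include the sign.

+$23.6 billion

Spending multiplier = 1/(1 − MPC) = 1/(1 − 0.6) = 1/0.4 = 2.5.
Need ΔY = +$59 billion, so ΔG = ΔY/k = (+$59 billion) × 0.4 = +$23.6 billion.
The government should increase government purchases by $23.6 billion.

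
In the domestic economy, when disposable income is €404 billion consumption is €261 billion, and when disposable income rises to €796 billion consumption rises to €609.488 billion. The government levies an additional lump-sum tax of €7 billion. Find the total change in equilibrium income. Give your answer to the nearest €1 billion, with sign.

−€56 billion

MPC = ΔC/ΔYd = (609.488 − 261)/(796 − 404) = 348.488/392 = 0.889.
A lump-sum tax change of +€7 billion shifts disposable income by −€7 billion; first-round consumption changes by −c × ΔT = −0.889 × (+€7 billion) = −€6.223 billion.
Expenditure multiplier = 1/(1 − MPC) = 1/(1 − 0.889) = 1/0.111 ≈ 9.009.
The tax multiplier is −c × k ≈ −8.009, so ΔY = k × (−c·ΔT) = (−€6.223 billion) / 0.111 ≈ −€56 billion.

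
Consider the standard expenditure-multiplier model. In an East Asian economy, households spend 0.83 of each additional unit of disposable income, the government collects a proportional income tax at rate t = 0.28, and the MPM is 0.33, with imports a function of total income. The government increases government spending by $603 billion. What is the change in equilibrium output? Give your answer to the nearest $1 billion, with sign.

Spending multiplier = 1/(1 − c(1−t) + m) = 1/(1 − 0.83×0.72 + 0.33) = 1/0.7324 ≈ 1.365.
ΔY = k × ΔG = (+$603 billion) / 0.7324 ≈ +$823 billion.

+$823 billion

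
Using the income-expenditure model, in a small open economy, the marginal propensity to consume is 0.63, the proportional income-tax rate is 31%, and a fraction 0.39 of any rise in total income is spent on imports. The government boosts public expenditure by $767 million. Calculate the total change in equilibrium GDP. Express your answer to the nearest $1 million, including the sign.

+$803 million

Expenditure multiplier = 1/(1 − c(1−t) + m) = 1/(1 − 0.63×0.69 + 0.39) = 1/0.9553 ≈ 1.047.
ΔY = k × ΔG = (+$767 million) / 0.9553 ≈ +$803 million.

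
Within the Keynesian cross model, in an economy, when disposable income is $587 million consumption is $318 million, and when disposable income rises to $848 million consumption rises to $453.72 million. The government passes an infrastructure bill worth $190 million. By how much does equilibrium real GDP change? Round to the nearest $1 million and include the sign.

+$396 million

MPC = ΔC/ΔYd = (453.72 − 318)/(848 − 587) = 135.72/261 = 0.52.
Government-spending multiplier = 1/(1 − MPC) = 1/(1 − 0.52) = 1/0.48 ≈ 2.083.
ΔY = k × ΔG = (+$190 million) / 0.48 ≈ +$396 million.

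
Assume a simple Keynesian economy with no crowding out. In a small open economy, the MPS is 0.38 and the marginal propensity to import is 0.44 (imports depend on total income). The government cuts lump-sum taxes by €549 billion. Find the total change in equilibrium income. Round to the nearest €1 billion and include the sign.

MPC = 1 − MPS = 1 − 0.38 = 0.62.
A lump-sum tax change of −€549 billion shifts disposable income by +€549 billion; first-round consumption changes by −c × ΔT = −0.62 × (−€549 billion) = +€340.38 billion.
Expenditure multiplier = 1/(1 − c + m) = 1/(1 − 0.62 + 0.44) = 1/0.82 ≈ 1.22.
The tax multiplier is −c × k ≈ −0.756, so ΔY = k × (−c·ΔT) = (+€340.38 billion) / 0.82 ≈ +€415 billion.

+€415 billion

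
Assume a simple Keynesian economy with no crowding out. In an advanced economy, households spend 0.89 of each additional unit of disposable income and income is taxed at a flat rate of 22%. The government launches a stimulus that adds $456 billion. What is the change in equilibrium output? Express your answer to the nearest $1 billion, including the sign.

+$1,491 billion

Government-spending multiplier = 1/(1 − c(1−t)) = 1/(1 − 0.89×0.78) = 1/0.3058 ≈ 3.27.
ΔY = k × ΔG = (+$456 billion) / 0.3058 ≈ +$1,491 billion.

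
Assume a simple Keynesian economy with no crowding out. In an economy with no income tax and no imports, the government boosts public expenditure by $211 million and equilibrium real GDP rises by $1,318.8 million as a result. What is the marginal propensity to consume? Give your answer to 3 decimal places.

Implied spending multiplier k = ΔY/ΔG = 1,318.8/211 ≈ 6.2502.
Since k = 1/(1 − MPC), MPC = 1 − 1/k = 1 − ΔG/ΔY = 1 − 211/1,318.8 ≈ 0.840.

0.840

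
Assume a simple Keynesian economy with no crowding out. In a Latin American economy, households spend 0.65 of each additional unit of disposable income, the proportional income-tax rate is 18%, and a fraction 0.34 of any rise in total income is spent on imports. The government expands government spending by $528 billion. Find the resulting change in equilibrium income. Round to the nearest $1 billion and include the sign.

+$654 billion

Expenditure multiplier = 1/(1 − c(1−t) + m) = 1/(1 − 0.65×0.82 + 0.34) = 1/0.807 ≈ 1.239.
ΔY = k × ΔG = (+$528 billion) / 0.807 ≈ +$654 billion.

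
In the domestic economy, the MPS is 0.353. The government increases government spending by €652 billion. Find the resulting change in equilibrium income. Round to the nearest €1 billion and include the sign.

+€1,847 billion

MPC = 1 − MPS = 1 − 0.353 = 0.647.
Expenditure multiplier = 1/(1 − MPC) = 1/(1 − 0.647) = 1/0.353 ≈ 2.833.
ΔY = k × ΔG = (+€652 billion) / 0.353 ≈ +€1,847 billion.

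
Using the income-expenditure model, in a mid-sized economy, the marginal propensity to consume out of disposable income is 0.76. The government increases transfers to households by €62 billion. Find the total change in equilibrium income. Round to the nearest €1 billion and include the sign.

The transfer change shifts disposable income by +€62 billion, so first-round consumption changes by c·ΔTR = 0.76 × (+€62 billion) = +€47.12 billion.
Expenditure multiplier = 1/(1 − MPC) = 1/(1 − 0.76) = 1/0.24 ≈ 4.167.
The transfer multiplier is c × k ≈ 3.167, so ΔY = k × (c·ΔTR) = (+€47.12 billion) / 0.24 ≈ +€196 billion.

+€196 billion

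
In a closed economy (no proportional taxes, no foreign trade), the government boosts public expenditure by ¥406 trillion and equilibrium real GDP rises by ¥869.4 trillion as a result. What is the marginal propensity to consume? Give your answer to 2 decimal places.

Implied spending multiplier k = ΔY/ΔG = 869.4/406 ≈ 2.1414.
Since k = 1/(1 − MPC), MPC = 1 − 1/k = 1 − ΔG/ΔY = 1 − 406/869.4 ≈ 0.53.

0.53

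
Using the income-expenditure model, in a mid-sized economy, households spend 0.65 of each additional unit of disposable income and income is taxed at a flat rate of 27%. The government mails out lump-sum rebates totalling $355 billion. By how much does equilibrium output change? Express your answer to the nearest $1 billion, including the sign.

+$439 billion

A lump-sum tax change of −$355 billion shifts disposable income by +$355 billion; first-round consumption changes by −c × ΔT = −0.65 × (−$355 billion) = +$230.75 billion.
Expenditure multiplier = 1/(1 − c(1−t)) = 1/(1 − 0.65×0.73) = 1/0.5255 ≈ 1.903.
The tax multiplier is −c × k ≈ −1.237, so ΔY = k × (−c·ΔT) = (+$230.75 billion) / 0.5255 ≈ +$439 billion.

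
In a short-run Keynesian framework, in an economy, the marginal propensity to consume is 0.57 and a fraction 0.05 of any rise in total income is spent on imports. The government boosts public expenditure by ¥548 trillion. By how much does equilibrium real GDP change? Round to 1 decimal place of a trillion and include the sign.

Spending multiplier = 1/(1 − c + m) = 1/(1 − 0.57 + 0.05) = 1/0.48 ≈ 2.083.
ΔY = k × ΔG = (+¥548 trillion) / 0.48 ≈ +¥1,141.7 trillion.

+¥1,141.7 trillion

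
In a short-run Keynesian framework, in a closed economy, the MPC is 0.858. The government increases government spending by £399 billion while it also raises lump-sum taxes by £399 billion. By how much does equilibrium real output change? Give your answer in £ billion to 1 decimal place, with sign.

+£399.0 billion

Expenditure multiplier = 1/(1 − MPC) = 1/(1 − 0.858) = 1/0.142 ≈ 7.042.
ΔG contributes k·ΔG = (+£399 billion) / 0.142 ≈ +£2,809.9 billion.
ΔT of +£399 billion changes first-round spending by −c·ΔT = −£342.342 billion, contributing k·(−c·ΔT) = (−£342.342 billion) / 0.142 ≈ −£2,410.9 billion.
With ΔG = ΔT and no other leakages, the balanced-budget multiplier is 1, so ΔY = ΔG = +£399 billion.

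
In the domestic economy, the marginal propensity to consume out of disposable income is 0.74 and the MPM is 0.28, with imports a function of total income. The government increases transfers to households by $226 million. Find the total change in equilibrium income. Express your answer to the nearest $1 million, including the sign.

The transfer change shifts disposable income by +$226 million, so first-round consumption changes by c·ΔTR = 0.74 × (+$226 million) = +$167.24 million.
Expenditure multiplier = 1/(1 − c + m) = 1/(1 − 0.74 + 0.28) = 1/0.54 ≈ 1.852.
The transfer multiplier is c × k ≈ 1.37, so ΔY = k × (c·ΔTR) = (+$167.24 million) / 0.54 ≈ +$310 million.

+$310 million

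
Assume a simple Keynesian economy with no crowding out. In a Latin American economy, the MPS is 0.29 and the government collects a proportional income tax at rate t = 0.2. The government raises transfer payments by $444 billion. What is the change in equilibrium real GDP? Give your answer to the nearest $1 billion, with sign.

MPC = 1 − MPS = 1 − 0.29 = 0.71.
The transfer change shifts disposable income by +$444 billion, so first-round consumption changes by c·ΔTR = 0.71 × (+$444 billion) = +$315.24 billion.
Expenditure multiplier = 1/(1 − c(1−t)) = 1/(1 − 0.71×0.8) = 1/0.432 ≈ 2.315.
The transfer multiplier is c × k ≈ 1.644, so ΔY = k × (c·ΔTR) = (+$315.24 billion) / 0.432 ≈ +$730 billion.

+$730 billion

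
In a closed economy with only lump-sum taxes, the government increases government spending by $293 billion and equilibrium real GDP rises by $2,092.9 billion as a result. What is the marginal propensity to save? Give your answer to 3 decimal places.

0.140

Implied spending multiplier k = ΔY/ΔG = 2,092.9/293 ≈ 7.143.
Since k = 1/(1 − MPC), MPC = 1 − 1/k = 1 − ΔG/ΔY = 1 − 293/2,092.9 ≈ 0.860.
MPS = 1 − MPC = 0.140.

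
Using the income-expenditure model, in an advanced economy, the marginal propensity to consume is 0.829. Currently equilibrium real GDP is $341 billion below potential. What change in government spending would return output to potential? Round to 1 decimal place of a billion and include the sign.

+$58.3 billion

Spending multiplier = 1/(1 − MPC) = 1/(1 − 0.829) = 1/0.171 ≈ 5.848.
Need ΔY = +$341 billion, so ΔG = ΔY/k = (+$341 billion) × 0.171 ≈ +$58.3 billion.
The government should increase government spending by $58.3 billion.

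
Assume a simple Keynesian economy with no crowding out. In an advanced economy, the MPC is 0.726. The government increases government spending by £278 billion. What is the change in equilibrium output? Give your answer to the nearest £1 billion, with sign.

Government-spending multiplier = 1/(1 − MPC) = 1/(1 − 0.726) = 1/0.274 ≈ 3.65.
ΔY = k × ΔG = (+£278 billion) / 0.274 ≈ +£1,015 billion.

+£1,015 billion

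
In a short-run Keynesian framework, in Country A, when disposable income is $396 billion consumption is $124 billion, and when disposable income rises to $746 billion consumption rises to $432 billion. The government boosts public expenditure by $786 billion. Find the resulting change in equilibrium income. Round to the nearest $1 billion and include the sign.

MPC = ΔC/ΔYd = (432 − 124)/(746 − 396) = 308/350 = 0.88.
Spending multiplier = 1/(1 − MPC) = 1/(1 − 0.88) = 1/0.12 ≈ 8.333.
ΔY = k × ΔG = (+$786 billion) / 0.12 = +$6,550 billion.

+$6,550 billion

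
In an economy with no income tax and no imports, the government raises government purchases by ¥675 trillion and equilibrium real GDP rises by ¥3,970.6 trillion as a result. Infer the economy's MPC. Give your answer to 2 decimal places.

0.83

Implied spending multiplier k = ΔY/ΔG = 3,970.6/675 ≈ 5.8824.
Since k = 1/(1 − MPC), MPC = 1 − 1/k = 1 − ΔG/ΔY = 1 − 675/3,970.6 ≈ 0.83.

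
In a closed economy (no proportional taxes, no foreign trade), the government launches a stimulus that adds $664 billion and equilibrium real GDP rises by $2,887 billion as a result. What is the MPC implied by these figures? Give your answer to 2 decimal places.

Implied spending multiplier k = ΔY/ΔG = 2,887/664 ≈ 4.3479.
Since k = 1/(1 − MPC), MPC = 1 − 1/k = 1 − ΔG/ΔY = 1 − 664/2,887 ≈ 0.77.

0.77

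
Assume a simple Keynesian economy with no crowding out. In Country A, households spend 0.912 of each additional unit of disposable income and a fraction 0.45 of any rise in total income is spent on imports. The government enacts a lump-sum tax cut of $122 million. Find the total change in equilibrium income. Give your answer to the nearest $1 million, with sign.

A lump-sum tax change of −$122 million shifts disposable income by +$122 million; first-round consumption changes by −c × ΔT = −0.912 × (−$122 million) = +$111.264 million.
Expenditure multiplier = 1/(1 − c + m) = 1/(1 − 0.912 + 0.45) = 1/0.538 ≈ 1.859.
The tax multiplier is −c × k ≈ −1.695, so ΔY = k × (−c·ΔT) = (+$111.264 million) / 0.538 ≈ +$207 million.

+$207 million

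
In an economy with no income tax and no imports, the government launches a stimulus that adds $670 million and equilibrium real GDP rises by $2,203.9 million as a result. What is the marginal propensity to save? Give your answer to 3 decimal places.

Implied spending multiplier k = ΔY/ΔG = 2,203.9/670 ≈ 3.2894.
Since k = 1/(1 − MPC), MPC = 1 − 1/k = 1 − ΔG/ΔY = 1 − 670/2,203.9 ≈ 0.696.
MPS = 1 − MPC = 0.304.

0.304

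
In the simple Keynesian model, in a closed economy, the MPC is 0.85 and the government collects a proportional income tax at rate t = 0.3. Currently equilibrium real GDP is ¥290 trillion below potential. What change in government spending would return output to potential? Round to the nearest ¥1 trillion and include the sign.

Spending multiplier = 1/(1 − c(1−t)) = 1/(1 − 0.85×0.7) = 1/0.405 ≈ 2.469.
Need ΔY = +¥290 trillion, so ΔG = ΔY/k = (+¥290 trillion) × 0.405 ≈ +¥117 trillion.
The government should increase government spending by ¥117 trillion.

+¥117 trillion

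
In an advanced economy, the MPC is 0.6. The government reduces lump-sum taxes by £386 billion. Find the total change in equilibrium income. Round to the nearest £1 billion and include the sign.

+£579 billion

A lump-sum tax change of −£386 billion shifts disposable income by +£386 billion; first-round consumption changes by −c × ΔT = −0.6 × (−£386 billion) = +£231.6 billion.
Expenditure multiplier = 1/(1 − MPC) = 1/(1 − 0.6) = 1/0.4 = 2.5.
The tax multiplier is −c × k = −1.5, so ΔY = k × (−c·ΔT) = (+£231.6 billion) / 0.4 = +£579 billion.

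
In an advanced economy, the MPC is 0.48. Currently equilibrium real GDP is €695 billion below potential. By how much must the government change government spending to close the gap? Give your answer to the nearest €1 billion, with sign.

Spending multiplier = 1/(1 − MPC) = 1/(1 − 0.48) = 1/0.52 ≈ 1.923.
Need ΔY = +€695 billion, so ΔG = ΔY/k = (+€695 billion) × 0.52 ≈ +€361 billion.
The government should increase government spending by €361 billion.

+€361 billion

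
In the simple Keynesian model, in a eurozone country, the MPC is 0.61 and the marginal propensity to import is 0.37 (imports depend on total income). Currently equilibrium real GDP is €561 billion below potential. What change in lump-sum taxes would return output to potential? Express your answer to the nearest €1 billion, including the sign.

Spending multiplier = 1/(1 − c + m) = 1/(1 − 0.61 + 0.37) = 1/0.76 ≈ 1.316.
Tax multiplier = −c·k = −0.61/0.76 ≈ −0.803. Need ΔY = +€561 billion, so ΔT = ΔY/(−c·k) = −(+€561 billion) × 0.76 / 0.61 ≈ −€699 billion.
The government should cut lump-sum taxes by €699 billion.

−€699 billion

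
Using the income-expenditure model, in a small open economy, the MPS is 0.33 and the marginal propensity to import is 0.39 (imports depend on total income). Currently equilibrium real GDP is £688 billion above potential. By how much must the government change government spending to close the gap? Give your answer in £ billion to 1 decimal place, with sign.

−£495.4 billion

MPC = 1 − MPS = 1 − 0.33 = 0.67.
Spending multiplier = 1/(1 − c + m) = 1/(1 − 0.67 + 0.39) = 1/0.72 ≈ 1.389.
Need ΔY = −£688 billion, so ΔG = ΔY/k = (−£688 billion) × 0.72 ≈ −£495.4 billion.
The government should cut government spending by £495.4 billion.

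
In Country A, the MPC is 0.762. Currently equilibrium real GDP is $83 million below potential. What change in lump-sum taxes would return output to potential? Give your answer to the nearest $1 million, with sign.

−$26 million

Spending multiplier = 1/(1 − MPC) = 1/(1 − 0.762) = 1/0.238 ≈ 4.202.
Tax multiplier = −c·k = −0.762/0.238 ≈ −3.202. Need ΔY = +$83 million, so ΔT = ΔY/(−c·k) = −(+$83 million) × 0.238 / 0.762 ≈ −$26 million.
The government should cut lump-sum taxes by $26 million.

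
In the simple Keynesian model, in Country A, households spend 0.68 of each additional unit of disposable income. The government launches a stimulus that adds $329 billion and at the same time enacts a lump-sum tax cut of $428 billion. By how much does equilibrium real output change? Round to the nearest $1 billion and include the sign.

+$1,938 billion

Expenditure multiplier = 1/(1 − MPC) = 1/(1 − 0.68) = 1/0.32 = 3.125.
ΔG contributes k·ΔG = (+$329 billion) / 0.32 ≈ +$1,028.1 billion.
ΔT of −$428 billion changes first-round spending by −c·ΔT = +$291.04 billion, contributing k·(−c·ΔT) = (+$291.04 billion) / 0.32 = +$909.5 billion.
Net ΔY = k(ΔG − c·ΔT) = (+$620.04 billion) / 0.32 ≈ +$1,938 billion.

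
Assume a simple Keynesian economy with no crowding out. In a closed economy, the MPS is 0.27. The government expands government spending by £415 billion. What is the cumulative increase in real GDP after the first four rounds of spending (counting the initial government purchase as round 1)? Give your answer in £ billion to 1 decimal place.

MPC = 1 − MPS = 1 − 0.27 = 0.73.
Round 1 adds ΔG = £415 billion; each later round is MPC = 0.73 times the previous.
After 4 rounds: 415 + 302.95 + 221.1535 + 161.442055 = ΔG·(1 − c^4)/(1 − c) = 415 × (1 − 0.28398241)/0.27 ≈ £1,100.5 billion.

£1,100.5 billion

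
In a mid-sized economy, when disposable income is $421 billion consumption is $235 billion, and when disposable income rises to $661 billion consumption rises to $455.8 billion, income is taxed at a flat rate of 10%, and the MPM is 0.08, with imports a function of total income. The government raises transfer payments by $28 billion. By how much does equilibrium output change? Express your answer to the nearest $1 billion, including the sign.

MPC = ΔC/ΔYd = (455.8 − 235)/(661 − 421) = 220.8/240 = 0.92.
The transfer change shifts disposable income by +$28 billion, so first-round consumption changes by c·ΔTR = 0.92 × (+$28 billion) = +$25.76 billion.
Expenditure multiplier = 1/(1 − c(1−t) + m) = 1/(1 − 0.92×0.9 + 0.08) = 1/0.252 ≈ 3.968.
The transfer multiplier is c × k ≈ 3.651, so ΔY = k × (c·ΔTR) = (+$25.76 billion) / 0.252 ≈ +$102 billion.

+$102 billion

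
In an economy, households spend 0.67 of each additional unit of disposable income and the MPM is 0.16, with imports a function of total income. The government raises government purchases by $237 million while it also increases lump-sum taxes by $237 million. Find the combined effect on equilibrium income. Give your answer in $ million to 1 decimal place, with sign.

+$159.6 million

Expenditure multiplier = 1/(1 − c + m) = 1/(1 − 0.67 + 0.16) = 1/0.49 ≈ 2.041.
ΔG contributes k·ΔG = (+$237 million) / 0.49 ≈ +$483.7 million.
ΔT of +$237 million changes first-round spending by −c·ΔT = −$158.79 million, contributing k·(−c·ΔT) = (−$158.79 million) / 0.49 ≈ −$324.1 million.
Net ΔY = k(ΔG − c·ΔT) = (+$78.21 million) / 0.49 ≈ +$159.6 million.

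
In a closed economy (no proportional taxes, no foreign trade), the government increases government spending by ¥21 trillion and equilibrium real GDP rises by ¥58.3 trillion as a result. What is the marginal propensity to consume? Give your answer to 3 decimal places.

0.640

Implied spending multiplier k = ΔY/ΔG = 58.3/21 ≈ 2.7762.
Since k = 1/(1 − MPC), MPC = 1 − 1/k = 1 − ΔG/ΔY = 1 − 21/58.3 ≈ 0.640.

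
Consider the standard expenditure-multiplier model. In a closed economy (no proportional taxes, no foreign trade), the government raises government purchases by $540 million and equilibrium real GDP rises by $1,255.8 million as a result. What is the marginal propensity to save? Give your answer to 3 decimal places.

Implied spending multiplier k = ΔY/ΔG = 1,255.8/540 ≈ 2.3256.
Since k = 1/(1 − MPC), MPC = 1 − 1/k = 1 − ΔG/ΔY = 1 − 540/1,255.8 ≈ 0.570.
MPS = 1 − MPC = 0.430.

0.430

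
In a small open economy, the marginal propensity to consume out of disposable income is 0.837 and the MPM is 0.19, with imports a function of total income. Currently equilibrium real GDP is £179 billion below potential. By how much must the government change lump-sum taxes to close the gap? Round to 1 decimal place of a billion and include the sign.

Spending multiplier = 1/(1 − c + m) = 1/(1 − 0.837 + 0.19) = 1/0.353 ≈ 2.833.
Tax multiplier = −c·k = −0.837/0.353 ≈ −2.371. Need ΔY = +£179 billion, so ΔT = ΔY/(−c·k) = −(+£179 billion) × 0.353 / 0.837 ≈ −£75.5 billion.
The government should cut lump-sum taxes by £75.5 billion.

−£75.5 billion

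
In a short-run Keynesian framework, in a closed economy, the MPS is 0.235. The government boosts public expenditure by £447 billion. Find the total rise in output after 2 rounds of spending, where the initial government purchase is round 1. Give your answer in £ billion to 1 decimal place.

£789.0 billion

MPC = 1 − MPS = 1 − 0.235 = 0.765.
Round 1 adds ΔG = £447 billion; each later round is MPC = 0.765 times the previous.
After 2 rounds: 447 + 341.955 = ΔG·(1 − c^2)/(1 − c) = 447 × (1 − 0.585225)/0.235 ≈ £789 billion.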